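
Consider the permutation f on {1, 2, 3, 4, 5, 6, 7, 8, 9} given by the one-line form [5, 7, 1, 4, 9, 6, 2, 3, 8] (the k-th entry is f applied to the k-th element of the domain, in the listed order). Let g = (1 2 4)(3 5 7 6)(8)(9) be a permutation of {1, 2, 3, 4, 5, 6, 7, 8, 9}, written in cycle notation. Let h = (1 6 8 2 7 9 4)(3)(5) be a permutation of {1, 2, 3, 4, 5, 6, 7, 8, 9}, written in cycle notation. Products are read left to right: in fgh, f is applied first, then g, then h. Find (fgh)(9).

2

(fgh)(9) = h(g(f(9))). f(9) = 8, then g(8) = 8, then h(8) = 2, so the result is 2.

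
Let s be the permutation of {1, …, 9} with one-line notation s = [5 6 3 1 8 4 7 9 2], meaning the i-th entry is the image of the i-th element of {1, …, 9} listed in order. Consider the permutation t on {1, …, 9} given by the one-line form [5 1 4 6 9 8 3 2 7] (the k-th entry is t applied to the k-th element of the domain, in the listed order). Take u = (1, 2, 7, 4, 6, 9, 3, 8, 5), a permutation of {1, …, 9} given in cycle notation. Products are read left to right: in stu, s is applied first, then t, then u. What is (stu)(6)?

Apply the permutations in order: s(6) = 4, then t(4) = 6, then u(6) = 9. So (stu)(6) = 9.

9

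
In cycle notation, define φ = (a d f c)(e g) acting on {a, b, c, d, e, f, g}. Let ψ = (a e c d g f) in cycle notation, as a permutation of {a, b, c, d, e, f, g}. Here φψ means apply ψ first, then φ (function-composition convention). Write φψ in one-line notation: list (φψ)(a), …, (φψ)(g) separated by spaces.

(φψ)(x) = φ(ψ(x)). Computing each image: φ(ψ(a)) = φ(e) = g, φ(ψ(b)) = φ(b) = b, φ(ψ(c)) = φ(d) = f, φ(ψ(d)) = φ(g) = e, φ(ψ(e)) = φ(c) = a, φ(ψ(f)) = φ(a) = d, φ(ψ(g)) = φ(f) = c.
Hence φψ = [g b f e a d c].

g b f e a d c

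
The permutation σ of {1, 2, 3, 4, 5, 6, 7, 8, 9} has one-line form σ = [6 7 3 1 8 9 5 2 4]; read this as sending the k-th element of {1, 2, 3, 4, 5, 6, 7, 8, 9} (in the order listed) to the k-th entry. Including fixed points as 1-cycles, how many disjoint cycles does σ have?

The cycle decomposition is (1, 6, 9, 4)(2, 7, 5, 8)(3), which has 3 cycles (counting 1-cycles).

3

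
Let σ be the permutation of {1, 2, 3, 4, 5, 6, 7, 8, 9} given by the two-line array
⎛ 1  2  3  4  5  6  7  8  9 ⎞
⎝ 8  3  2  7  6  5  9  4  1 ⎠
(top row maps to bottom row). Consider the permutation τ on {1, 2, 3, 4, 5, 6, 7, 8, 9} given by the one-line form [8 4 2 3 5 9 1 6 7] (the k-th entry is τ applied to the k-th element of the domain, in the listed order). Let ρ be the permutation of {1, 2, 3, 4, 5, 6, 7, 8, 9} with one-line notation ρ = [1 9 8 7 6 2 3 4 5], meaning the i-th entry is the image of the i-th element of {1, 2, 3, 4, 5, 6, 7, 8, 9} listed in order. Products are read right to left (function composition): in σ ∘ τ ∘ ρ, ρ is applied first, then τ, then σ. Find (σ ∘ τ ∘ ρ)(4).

8

(σ ∘ τ ∘ ρ)(4) = σ(τ(ρ(4))). ρ(4) = 7, then τ(7) = 1, then σ(1) = 8, so the result is 8.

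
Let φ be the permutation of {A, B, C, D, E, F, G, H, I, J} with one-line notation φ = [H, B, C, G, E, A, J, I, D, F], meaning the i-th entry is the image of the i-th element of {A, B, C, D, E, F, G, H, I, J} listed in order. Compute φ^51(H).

D

Tracing H → I → … returns to H after 7 steps, so H lies in a 7-cycle (A, H, I, D, G, J, F).
Since the cycle has length 7, φ^51 acts on it the same as φ^2 (51 mod 7 = 2).
Stepping 2 places around the cycle: H → I → D.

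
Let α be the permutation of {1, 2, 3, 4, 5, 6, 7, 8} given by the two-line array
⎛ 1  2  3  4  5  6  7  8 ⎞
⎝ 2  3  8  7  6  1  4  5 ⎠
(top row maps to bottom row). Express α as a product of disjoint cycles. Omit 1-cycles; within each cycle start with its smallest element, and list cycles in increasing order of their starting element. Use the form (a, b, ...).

(1, 2, 3, 8, 5, 6)(4, 7)

Start at 1 and follow images: 1 → 2 → 3 → 8 → 5 → 6 → 1, giving the cycle (1, 2, 3, 8, 5, 6).
Repeating from the next unused element and collecting all non-trivial cycles gives (1, 2, 3, 8, 5, 6)(4, 7).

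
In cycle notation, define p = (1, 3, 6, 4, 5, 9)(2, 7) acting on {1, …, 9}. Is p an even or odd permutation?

The cycle lengths are 6, 2, 1.
A cycle of length ℓ contributes ℓ−1 transpositions, so p is a product of 5 + 1 = 6 transpositions — even.

even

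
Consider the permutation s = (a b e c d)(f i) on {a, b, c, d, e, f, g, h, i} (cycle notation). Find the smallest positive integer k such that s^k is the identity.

10

The disjoint cycles have lengths 5, 2, 1, 1.
Since disjoint cycles commute, ord(s) = lcm(5, 2) = 10.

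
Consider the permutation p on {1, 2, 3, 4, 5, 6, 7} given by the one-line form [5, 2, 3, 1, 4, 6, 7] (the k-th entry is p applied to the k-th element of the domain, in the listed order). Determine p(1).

1 is element number 1 of the domain, and entry number 1 of the one-line form is 5, so p(1) = 5.

5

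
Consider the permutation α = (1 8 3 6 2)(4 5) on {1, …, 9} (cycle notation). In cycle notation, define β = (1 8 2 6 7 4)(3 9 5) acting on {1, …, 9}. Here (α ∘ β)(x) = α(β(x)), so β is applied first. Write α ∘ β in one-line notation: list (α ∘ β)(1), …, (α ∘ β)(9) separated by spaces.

For each element, apply β then α: 1 → 8 → 3; 2 → 6 → 2; 3 → 9 → 9; 4 → 1 → 8; 5 → 3 → 6; 6 → 7 → 7; 7 → 4 → 5; 8 → 2 → 1; 9 → 5 → 4.
Collecting the images, α ∘ β = [3 2 9 8 6 7 5 1 4].

3 2 9 8 6 7 5 1 4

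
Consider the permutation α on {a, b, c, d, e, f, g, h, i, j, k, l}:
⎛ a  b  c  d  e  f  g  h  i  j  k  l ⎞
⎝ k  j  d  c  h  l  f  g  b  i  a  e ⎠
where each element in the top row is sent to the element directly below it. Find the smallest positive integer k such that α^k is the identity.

Decomposing into disjoint cycles gives cycle lengths 5, 3, 2, 2.
The order of α is the least common multiple of its cycle lengths: lcm(5, 3, 2, 2) = 30.

30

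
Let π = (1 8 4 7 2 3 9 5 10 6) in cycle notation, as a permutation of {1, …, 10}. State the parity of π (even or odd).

odd

The cycle lengths are 10.
A cycle of length ℓ contributes ℓ−1 transpositions, so π is a product of 9 transpositions — odd.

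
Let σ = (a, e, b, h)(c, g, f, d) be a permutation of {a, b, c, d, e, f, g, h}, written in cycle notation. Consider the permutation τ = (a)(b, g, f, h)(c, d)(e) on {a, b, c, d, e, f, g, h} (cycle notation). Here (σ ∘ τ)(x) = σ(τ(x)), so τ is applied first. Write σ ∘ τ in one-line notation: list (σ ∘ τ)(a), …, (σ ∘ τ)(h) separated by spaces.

e f c g b a d h

(σ ∘ τ)(x) = σ(τ(x)). Computing each image: σ(τ(a)) = σ(a) = e, σ(τ(b)) = σ(g) = f, σ(τ(c)) = σ(d) = c, σ(τ(d)) = σ(c) = g, σ(τ(e)) = σ(e) = b, σ(τ(f)) = σ(h) = a, σ(τ(g)) = σ(f) = d, σ(τ(h)) = σ(b) = h.
Hence σ ∘ τ = [e f c g b a d h].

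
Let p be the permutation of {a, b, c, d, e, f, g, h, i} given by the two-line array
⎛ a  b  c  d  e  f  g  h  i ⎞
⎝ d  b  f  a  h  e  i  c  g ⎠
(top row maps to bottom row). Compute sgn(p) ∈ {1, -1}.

-1

In disjoint-cycle form the cycle lengths are 4, 2, 2, 1.
A cycle is odd iff its length is even; p has 3 even-length cycles, so sgn(p) = (−1)^3 and p is odd.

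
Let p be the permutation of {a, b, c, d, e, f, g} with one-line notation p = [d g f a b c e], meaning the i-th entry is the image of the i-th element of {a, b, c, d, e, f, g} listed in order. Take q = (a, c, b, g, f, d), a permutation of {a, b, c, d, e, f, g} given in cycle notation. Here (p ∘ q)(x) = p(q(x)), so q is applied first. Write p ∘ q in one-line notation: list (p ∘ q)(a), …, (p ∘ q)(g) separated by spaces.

(p ∘ q)(x) = p(q(x)). Computing each image: p(q(a)) = p(c) = f, p(q(b)) = p(g) = e, p(q(c)) = p(b) = g, p(q(d)) = p(a) = d, p(q(e)) = p(e) = b, p(q(f)) = p(d) = a, p(q(g)) = p(f) = c.
Hence p ∘ q = [f e g d b a c].

f e g d b a c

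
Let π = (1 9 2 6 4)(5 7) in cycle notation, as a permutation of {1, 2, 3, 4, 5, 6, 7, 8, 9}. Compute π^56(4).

4 lies in the 5-cycle (1 9 2 6 4).
On a 5-cycle, π^5 is the identity, so π^56 = π^1 there (56 ≡ 1 mod 5).
Advancing 1 step from 4: 4 → 1.

1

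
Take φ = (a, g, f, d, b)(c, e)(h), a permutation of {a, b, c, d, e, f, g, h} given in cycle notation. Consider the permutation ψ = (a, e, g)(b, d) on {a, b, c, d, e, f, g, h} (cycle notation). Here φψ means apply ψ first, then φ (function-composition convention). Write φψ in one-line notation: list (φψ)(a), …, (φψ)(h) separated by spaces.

c b e a f d g h

For each element, apply ψ then φ: a → e → c; b → d → b; c → c → e; d → b → a; e → g → f; f → f → d; g → a → g; h → h → h.
Collecting the images, φψ = [c b e a f d g h].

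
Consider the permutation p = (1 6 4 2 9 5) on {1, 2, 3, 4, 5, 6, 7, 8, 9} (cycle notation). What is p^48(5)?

5 lies in the 6-cycle (1 6 4 2 9 5).
On a 6-cycle, p^6 is the identity, so p^48 = p^0 there (48 ≡ 0 mod 6).
So p^48(5) = 5.

5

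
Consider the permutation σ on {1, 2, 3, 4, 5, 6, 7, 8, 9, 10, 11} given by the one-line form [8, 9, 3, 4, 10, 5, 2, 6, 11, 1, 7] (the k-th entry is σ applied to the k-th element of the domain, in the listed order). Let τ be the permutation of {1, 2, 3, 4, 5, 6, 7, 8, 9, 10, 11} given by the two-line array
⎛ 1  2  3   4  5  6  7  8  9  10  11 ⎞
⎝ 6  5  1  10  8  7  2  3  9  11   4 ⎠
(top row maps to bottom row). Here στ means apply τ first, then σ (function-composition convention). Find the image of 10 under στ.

(στ)(10) = σ(τ(10)). τ(10) = 11, then σ(11) = 7. So (στ)(10) = 7.

7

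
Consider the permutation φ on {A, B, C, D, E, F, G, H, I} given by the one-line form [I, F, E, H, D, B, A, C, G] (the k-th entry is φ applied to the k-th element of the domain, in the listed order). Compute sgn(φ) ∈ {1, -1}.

1

In disjoint-cycle form the cycle lengths are 4, 3, 2.
A cycle is odd iff its length is even; φ has 2 even-length cycles, so sgn(φ) = (−1)^2 and φ is even.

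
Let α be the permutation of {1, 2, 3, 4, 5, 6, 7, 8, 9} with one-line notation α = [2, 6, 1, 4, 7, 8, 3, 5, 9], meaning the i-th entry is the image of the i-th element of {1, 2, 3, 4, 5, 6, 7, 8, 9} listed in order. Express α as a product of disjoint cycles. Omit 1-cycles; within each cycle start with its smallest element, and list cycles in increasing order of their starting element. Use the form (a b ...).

Iterating α from 1 gives 1 → 2 → 6 → 8 → 5 → 7 → 3 → 1; that is the 7-cycle (1 2 6 8 5 7 3).
Repeating from the next unused element and collecting all non-trivial cycles gives (1 2 6 8 5 7 3).

(1 2 6 8 5 7 3)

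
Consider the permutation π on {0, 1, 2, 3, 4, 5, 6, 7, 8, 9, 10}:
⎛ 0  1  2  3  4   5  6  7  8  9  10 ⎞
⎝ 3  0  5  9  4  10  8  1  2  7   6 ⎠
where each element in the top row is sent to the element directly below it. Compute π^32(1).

3

Tracing 1 → 0 → … returns to 1 after 5 steps, so 1 lies in a 5-cycle (0, 3, 9, 7, 1).
Powers repeat with period 5 on this cycle, and 32 mod 5 = 2, so π^32(1) = π^2(1).
Stepping 2 places around the cycle: 1 → 0 → 3.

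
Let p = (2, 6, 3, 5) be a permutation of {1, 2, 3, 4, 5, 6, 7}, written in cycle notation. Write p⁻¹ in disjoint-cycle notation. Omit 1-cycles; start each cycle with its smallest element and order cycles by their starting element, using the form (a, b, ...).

(2, 5, 3, 6)

If p sends a → b within a cycle, p⁻¹ sends b → a; equivalently, reverse each cycle.
After reversing and putting each cycle's least element first, p⁻¹ = (2, 5, 3, 6).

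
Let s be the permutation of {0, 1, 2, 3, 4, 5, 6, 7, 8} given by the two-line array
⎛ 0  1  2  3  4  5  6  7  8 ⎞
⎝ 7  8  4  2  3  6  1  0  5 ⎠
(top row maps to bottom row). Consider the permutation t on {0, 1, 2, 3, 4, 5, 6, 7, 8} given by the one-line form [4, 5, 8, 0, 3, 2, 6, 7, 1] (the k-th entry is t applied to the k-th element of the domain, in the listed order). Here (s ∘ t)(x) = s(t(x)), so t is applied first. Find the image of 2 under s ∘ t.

First apply t: t(2) = 8, then s(8) = 5. Thus (s ∘ t)(2) = 5.

5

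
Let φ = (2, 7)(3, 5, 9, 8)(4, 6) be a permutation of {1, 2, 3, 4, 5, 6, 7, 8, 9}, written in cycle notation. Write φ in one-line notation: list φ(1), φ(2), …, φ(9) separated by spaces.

1 7 5 6 9 4 2 3 8

Image by image: 1→1, 2→7, 3→5, 4→6, 5→9, 6→4, 7→2, 8→3, 9→8.
Listing these in domain order gives 1 7 5 6 9 4 2 3 8.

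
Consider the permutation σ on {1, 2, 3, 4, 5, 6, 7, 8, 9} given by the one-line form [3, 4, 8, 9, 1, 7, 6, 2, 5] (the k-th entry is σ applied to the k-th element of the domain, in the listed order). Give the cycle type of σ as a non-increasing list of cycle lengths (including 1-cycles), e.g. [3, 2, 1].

[7, 2]

The disjoint cycles are (1 3 8 2 4 9 5)(6 7), with lengths 7, 2 in non-increasing order.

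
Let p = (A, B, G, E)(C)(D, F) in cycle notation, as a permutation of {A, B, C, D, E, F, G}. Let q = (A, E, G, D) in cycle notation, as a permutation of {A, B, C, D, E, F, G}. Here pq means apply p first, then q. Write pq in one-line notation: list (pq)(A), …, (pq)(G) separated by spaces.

For each element, apply p then q: A → B → B; B → G → D; C → C → C; D → F → F; E → A → E; F → D → A; G → E → G.
Collecting the images, pq = [B D C F E A G].

B D C F E A G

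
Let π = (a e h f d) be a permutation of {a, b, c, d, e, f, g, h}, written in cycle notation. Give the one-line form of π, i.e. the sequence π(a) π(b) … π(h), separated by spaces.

e b c a h d g f

Image by image: a→e, b→b, c→c, d→a, e→h, f→d, g→g, h→f.
Listing these in domain order gives e b c a h d g f.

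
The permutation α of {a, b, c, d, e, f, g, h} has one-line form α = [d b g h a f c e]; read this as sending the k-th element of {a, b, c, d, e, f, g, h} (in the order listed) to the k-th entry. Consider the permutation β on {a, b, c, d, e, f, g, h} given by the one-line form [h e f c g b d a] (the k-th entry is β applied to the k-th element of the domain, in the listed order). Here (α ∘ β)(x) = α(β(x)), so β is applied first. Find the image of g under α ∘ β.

h

β(g) = d, then α(d) = h; composing gives (α ∘ β)(g) = h.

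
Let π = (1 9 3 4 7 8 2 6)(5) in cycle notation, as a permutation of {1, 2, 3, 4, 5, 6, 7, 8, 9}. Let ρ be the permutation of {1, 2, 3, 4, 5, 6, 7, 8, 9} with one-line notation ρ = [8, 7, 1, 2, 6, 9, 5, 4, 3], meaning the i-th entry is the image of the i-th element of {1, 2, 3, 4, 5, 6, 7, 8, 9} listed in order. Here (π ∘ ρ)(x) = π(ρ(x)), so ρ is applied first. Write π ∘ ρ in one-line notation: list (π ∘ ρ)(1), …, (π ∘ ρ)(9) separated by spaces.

2 8 9 6 1 3 5 7 4

(π ∘ ρ)(x) = π(ρ(x)). Computing each image: π(ρ(1)) = π(8) = 2, π(ρ(2)) = π(7) = 8, π(ρ(3)) = π(1) = 9, π(ρ(4)) = π(2) = 6, π(ρ(5)) = π(6) = 1, π(ρ(6)) = π(9) = 3, π(ρ(7)) = π(5) = 5, π(ρ(8)) = π(4) = 7, π(ρ(9)) = π(3) = 4.
Hence π ∘ ρ = [2 8 9 6 1 3 5 7 4].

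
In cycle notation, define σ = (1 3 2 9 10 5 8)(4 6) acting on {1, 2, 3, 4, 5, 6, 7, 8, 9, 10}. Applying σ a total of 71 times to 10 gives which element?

5

10 lies in the 7-cycle (1 3 2 9 10 5 8).
Since the cycle has length 7, σ^71 acts on it the same as σ^1 (71 mod 7 = 1).
Advancing 1 step from 10: 10 → 5.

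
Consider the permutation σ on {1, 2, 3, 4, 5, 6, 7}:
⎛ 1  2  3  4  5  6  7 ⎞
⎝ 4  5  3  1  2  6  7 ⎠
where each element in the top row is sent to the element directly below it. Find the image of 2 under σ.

The entry below 2 in the array is 5, so σ(2) = 5.

5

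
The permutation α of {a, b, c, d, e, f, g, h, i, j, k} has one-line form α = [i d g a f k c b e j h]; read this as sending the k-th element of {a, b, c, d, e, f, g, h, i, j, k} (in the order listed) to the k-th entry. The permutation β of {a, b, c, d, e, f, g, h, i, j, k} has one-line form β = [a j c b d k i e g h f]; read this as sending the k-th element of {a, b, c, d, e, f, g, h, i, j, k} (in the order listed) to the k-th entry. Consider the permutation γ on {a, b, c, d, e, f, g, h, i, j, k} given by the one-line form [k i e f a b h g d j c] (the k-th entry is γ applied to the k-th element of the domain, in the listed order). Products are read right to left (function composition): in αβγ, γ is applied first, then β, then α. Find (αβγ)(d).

Chase d: γ(d) = f; β(f) = k; α(k) = h. Hence (αβγ)(d) = h.

h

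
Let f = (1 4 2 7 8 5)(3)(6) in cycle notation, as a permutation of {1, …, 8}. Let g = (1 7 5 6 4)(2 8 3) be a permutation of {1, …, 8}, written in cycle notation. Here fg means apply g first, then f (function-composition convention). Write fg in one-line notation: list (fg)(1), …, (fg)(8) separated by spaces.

(fg)(x) = f(g(x)). Computing each image: f(g(1)) = f(7) = 8, f(g(2)) = f(8) = 5, f(g(3)) = f(2) = 7, f(g(4)) = f(1) = 4, f(g(5)) = f(6) = 6, f(g(6)) = f(4) = 2, f(g(7)) = f(5) = 1, f(g(8)) = f(3) = 3.
Hence fg = [8 5 7 4 6 2 1 3].

8 5 7 4 6 2 1 3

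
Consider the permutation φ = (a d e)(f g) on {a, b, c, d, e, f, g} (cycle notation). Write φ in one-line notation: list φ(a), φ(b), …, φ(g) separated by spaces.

Reading each image from the cycles: a↦d, b↦b, c↦c, d↦e, e↦a, f↦g, g↦f.
Listing these in domain order gives d b c e a g f.

d b c e a g f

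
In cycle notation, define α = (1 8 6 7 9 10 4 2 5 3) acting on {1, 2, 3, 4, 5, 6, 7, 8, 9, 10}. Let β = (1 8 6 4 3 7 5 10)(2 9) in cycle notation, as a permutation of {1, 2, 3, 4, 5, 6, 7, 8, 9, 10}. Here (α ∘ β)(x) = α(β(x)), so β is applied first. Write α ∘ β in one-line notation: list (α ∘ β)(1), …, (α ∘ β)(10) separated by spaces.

Chase each element through β then α: 1 → 8 → 6; 2 → 9 → 10; 3 → 7 → 9; 4 → 3 → 1; 5 → 10 → 4; 6 → 4 → 2; 7 → 5 → 3; 8 → 6 → 7; 9 → 2 → 5; 10 → 1 → 8.
So α ∘ β in one-line form is 6 10 9 1 4 2 3 7 5 8.

6 10 9 1 4 2 3 7 5 8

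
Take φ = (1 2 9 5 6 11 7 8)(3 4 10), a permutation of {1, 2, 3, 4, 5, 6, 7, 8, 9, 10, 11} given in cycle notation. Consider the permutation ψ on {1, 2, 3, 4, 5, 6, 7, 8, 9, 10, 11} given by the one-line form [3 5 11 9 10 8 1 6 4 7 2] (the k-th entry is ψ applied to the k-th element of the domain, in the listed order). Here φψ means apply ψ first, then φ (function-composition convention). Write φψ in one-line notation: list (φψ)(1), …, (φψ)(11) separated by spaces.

4 6 7 5 3 1 2 11 10 8 9

Chase each element through ψ then φ: 1 → 3 → 4; 2 → 5 → 6; 3 → 11 → 7; 4 → 9 → 5; 5 → 10 → 3; 6 → 8 → 1; 7 → 1 → 2; 8 → 6 → 11; 9 → 4 → 10; 10 → 7 → 8; 11 → 2 → 9.
So φψ in one-line form is 4 6 7 5 3 1 2 11 10 8 9.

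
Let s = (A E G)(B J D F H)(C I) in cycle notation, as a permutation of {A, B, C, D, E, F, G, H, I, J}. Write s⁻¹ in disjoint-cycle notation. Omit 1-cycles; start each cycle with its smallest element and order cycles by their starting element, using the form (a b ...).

(A G E)(B H F D J)(C I)

If s sends a → b within a cycle, s⁻¹ sends b → a; equivalently, reverse each cycle.
After reversing and putting each cycle's least element first, s⁻¹ = (A G E)(B H F D J)(C I).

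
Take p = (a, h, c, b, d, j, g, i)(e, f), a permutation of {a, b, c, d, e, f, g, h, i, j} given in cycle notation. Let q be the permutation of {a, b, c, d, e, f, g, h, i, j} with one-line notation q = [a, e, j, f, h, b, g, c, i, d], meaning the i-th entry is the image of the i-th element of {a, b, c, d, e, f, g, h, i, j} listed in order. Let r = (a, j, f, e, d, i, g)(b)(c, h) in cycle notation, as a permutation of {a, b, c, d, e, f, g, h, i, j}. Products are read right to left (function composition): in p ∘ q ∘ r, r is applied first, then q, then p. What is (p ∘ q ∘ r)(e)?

e

Apply the permutations in order: r(e) = d, then q(d) = f, then p(f) = e. So (p ∘ q ∘ r)(e) = e.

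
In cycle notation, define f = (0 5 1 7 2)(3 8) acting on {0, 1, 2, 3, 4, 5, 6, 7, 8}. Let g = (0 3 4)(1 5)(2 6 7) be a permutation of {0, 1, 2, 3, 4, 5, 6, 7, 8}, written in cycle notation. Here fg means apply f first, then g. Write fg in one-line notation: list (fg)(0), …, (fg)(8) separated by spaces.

For each element, apply f then g: 0 → 5 → 1; 1 → 7 → 2; 2 → 0 → 3; 3 → 8 → 8; 4 → 4 → 0; 5 → 1 → 5; 6 → 6 → 7; 7 → 2 → 6; 8 → 3 → 4.
So fg in one-line form is 1 2 3 8 0 5 7 6 4.

1 2 3 8 0 5 7 6 4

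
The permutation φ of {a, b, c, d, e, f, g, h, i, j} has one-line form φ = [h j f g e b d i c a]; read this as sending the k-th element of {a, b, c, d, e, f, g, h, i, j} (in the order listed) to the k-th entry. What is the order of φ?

The disjoint-cycle form of φ has cycle lengths 7, 2, 1.
The order is lcm(7, 2) = 14.

14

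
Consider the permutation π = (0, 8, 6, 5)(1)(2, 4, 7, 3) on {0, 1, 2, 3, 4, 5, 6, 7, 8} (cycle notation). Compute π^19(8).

8 lies in the 4-cycle (0, 8, 6, 5).
On a 4-cycle, π^4 is the identity, so π^19 = π^3 there (19 ≡ 3 mod 4).
Advancing 3 steps from 8: 8 → 6 → 5 → 0.

0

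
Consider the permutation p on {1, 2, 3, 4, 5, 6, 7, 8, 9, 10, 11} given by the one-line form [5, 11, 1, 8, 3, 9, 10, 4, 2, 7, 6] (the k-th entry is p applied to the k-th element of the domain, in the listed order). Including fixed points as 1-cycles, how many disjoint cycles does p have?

The cycle decomposition is (1, 5, 3)(2, 11, 6, 9)(4, 8)(7, 10), which has 4 cycles (counting 1-cycles).

4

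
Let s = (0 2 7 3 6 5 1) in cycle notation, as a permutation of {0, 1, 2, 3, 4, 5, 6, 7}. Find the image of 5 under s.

1

Within (0 2 7 3 6 5 1), 5 ↦ 1.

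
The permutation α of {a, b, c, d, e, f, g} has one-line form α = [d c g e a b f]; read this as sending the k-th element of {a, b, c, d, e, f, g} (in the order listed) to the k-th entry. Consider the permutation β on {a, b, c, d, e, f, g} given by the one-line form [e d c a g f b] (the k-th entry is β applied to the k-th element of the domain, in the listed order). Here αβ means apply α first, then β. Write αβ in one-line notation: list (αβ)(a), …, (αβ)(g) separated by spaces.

a c b g e d f

Chase each element through α then β: a → d → a; b → c → c; c → g → b; d → e → g; e → a → e; f → b → d; g → f → f.
So αβ in one-line form is a c b g e d f.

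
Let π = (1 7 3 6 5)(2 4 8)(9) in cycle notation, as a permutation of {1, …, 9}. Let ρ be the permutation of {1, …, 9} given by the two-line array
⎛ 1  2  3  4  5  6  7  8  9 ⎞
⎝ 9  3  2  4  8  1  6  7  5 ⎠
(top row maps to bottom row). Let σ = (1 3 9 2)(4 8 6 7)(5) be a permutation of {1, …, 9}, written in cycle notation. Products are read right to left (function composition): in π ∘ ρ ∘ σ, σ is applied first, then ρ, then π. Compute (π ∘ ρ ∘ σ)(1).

(π ∘ ρ ∘ σ)(1) = π(ρ(σ(1))). σ(1) = 3, then ρ(3) = 2, then π(2) = 4, so the result is 4.

4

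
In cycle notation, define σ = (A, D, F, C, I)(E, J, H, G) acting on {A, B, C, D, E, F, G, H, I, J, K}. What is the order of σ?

20

The cycle type of σ is (5, 4, 1, 1).
The order of σ is the least common multiple of its cycle lengths: lcm(5, 4) = 20.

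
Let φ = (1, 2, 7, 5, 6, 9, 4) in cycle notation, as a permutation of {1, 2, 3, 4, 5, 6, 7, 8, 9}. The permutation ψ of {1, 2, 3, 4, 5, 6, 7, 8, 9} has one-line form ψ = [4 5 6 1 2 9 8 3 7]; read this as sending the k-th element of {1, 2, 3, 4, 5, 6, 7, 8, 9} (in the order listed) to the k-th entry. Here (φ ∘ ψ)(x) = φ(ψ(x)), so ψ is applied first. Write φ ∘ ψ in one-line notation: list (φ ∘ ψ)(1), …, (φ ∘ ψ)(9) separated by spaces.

Chase each element through ψ then φ: 1 → 4 → 1; 2 → 5 → 6; 3 → 6 → 9; 4 → 1 → 2; 5 → 2 → 7; 6 → 9 → 4; 7 → 8 → 8; 8 → 3 → 3; 9 → 7 → 5.
So φ ∘ ψ in one-line form is 1 6 9 2 7 4 8 3 5.

1 6 9 2 7 4 8 3 5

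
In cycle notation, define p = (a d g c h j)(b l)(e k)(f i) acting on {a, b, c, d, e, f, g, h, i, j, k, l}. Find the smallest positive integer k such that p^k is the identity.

6

The disjoint cycles have lengths 6, 2, 2, 2.
Since disjoint cycles commute, ord(p) = lcm(6, 2, 2, 2) = 6.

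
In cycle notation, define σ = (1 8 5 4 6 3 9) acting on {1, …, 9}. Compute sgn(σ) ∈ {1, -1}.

1

The cycle lengths are 7, 1, 1.
A cycle of length ℓ contributes ℓ−1 transpositions, so σ is a product of 6 transpositions — even.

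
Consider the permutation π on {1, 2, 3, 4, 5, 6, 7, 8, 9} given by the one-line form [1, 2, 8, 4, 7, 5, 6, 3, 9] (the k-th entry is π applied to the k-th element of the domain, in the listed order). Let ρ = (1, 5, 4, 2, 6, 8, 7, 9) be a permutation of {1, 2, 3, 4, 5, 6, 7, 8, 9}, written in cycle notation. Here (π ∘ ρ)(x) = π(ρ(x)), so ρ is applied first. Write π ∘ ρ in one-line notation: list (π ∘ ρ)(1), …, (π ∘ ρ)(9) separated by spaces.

7 5 8 2 4 3 9 6 1

(π ∘ ρ)(x) = π(ρ(x)). Computing each image: π(ρ(1)) = π(5) = 7, π(ρ(2)) = π(6) = 5, π(ρ(3)) = π(3) = 8, π(ρ(4)) = π(2) = 2, π(ρ(5)) = π(4) = 4, π(ρ(6)) = π(8) = 3, π(ρ(7)) = π(9) = 9, π(ρ(8)) = π(7) = 6, π(ρ(9)) = π(1) = 1.
Hence π ∘ ρ = [7 5 8 2 4 3 9 6 1].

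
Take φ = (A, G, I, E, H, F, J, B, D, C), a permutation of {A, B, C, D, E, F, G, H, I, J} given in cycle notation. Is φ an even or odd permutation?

The cycle lengths are 10.
A cycle of length ℓ contributes ℓ−1 transpositions, so φ is a product of 9 transpositions — odd.

odd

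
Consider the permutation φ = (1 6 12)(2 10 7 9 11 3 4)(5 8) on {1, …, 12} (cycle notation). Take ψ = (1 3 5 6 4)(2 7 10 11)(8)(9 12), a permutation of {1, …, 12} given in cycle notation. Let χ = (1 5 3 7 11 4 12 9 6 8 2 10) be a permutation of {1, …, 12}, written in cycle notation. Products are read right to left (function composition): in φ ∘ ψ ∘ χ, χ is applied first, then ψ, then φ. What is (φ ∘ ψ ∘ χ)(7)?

10

(φ ∘ ψ ∘ χ)(7) = φ(ψ(χ(7))). χ(7) = 11, then ψ(11) = 2, then φ(2) = 10, so the result is 10.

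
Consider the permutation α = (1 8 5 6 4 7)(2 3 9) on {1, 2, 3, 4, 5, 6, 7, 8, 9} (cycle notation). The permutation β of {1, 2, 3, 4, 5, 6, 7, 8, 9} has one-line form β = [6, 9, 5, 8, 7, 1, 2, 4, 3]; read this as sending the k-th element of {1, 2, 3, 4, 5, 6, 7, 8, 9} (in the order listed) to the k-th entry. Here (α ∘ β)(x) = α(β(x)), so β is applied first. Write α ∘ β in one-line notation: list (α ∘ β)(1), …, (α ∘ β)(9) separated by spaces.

(α ∘ β)(x) = α(β(x)). Computing each image: α(β(1)) = α(6) = 4, α(β(2)) = α(9) = 2, α(β(3)) = α(5) = 6, α(β(4)) = α(8) = 5, α(β(5)) = α(7) = 1, α(β(6)) = α(1) = 8, α(β(7)) = α(2) = 3, α(β(8)) = α(4) = 7, α(β(9)) = α(3) = 9.
Hence α ∘ β = [4 2 6 5 1 8 3 7 9].

4 2 6 5 1 8 3 7 9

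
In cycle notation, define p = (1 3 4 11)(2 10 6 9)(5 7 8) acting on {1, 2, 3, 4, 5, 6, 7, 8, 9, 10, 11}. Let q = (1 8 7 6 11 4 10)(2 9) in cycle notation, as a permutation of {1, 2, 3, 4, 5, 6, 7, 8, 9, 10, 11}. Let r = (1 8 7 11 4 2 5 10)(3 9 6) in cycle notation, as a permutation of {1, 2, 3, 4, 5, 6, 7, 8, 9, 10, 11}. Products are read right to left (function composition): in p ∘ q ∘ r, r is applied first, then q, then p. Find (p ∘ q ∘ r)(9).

Chase 9: r(9) = 6; q(6) = 11; p(11) = 1. Hence (p ∘ q ∘ r)(9) = 1.

1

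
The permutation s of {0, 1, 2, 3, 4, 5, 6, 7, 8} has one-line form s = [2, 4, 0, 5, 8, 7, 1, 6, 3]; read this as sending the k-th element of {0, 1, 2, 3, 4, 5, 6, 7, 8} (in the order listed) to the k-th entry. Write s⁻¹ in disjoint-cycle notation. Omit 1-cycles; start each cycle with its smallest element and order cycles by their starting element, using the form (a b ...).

(0 2)(1 6 7 5 3 8 4)

The cycle decomposition of s is (0 2)(1 4 8 3 5 7 6).
The inverse reverses every cycle; in canonical form, s⁻¹ = (0 2)(1 6 7 5 3 8 4).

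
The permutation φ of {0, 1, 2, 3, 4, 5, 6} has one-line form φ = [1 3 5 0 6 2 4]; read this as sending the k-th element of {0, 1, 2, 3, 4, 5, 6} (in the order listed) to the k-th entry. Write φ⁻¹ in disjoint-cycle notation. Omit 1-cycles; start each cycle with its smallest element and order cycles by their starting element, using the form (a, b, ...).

(0, 3, 1)(2, 5)(4, 6)

The cycle decomposition of φ is (0, 1, 3)(2, 5)(4, 6).
Reversing each cycle (and rotating so the smallest element leads) gives φ⁻¹ = (0, 3, 1)(2, 5)(4, 6).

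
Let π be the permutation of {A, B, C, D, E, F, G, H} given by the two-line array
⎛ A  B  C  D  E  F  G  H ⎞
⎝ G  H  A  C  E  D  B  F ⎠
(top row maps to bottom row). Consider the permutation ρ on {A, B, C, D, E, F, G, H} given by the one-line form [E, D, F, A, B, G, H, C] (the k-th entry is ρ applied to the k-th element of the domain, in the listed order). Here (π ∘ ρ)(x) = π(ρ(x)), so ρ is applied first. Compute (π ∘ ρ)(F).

ρ(F) = G, then π(G) = B; composing gives (π ∘ ρ)(F) = B.

B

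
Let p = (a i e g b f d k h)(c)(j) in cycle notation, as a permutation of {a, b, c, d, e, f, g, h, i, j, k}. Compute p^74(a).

a lies in the 9-cycle (a i e g b f d k h).
On a 9-cycle, p^9 is the identity, so p^74 = p^2 there (74 ≡ 2 mod 9).
Stepping 2 places around the cycle: a → i → e.

e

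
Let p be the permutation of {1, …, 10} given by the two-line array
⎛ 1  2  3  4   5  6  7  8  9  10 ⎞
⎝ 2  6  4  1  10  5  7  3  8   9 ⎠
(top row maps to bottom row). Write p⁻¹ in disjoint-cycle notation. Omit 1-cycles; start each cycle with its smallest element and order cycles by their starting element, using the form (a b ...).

(1 4 3 8 9 10 5 6 2)

The cycle decomposition of p is (1 2 6 5 10 9 8 3 4).
Reversing each cycle (and rotating so the smallest element leads) gives p⁻¹ = (1 4 3 8 9 10 5 6 2).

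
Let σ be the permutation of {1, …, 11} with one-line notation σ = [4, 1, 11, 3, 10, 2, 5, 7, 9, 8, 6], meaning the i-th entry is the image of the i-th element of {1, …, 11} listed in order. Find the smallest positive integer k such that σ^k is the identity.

12

The disjoint-cycle form of σ has cycle lengths 6, 4, 1.
The order of σ is the least common multiple of its cycle lengths: lcm(6, 4) = 12.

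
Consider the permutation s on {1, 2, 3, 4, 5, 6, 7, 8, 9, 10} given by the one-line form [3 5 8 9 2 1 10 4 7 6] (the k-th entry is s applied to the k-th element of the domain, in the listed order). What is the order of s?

Writing s as disjoint cycles, the cycle lengths are 8, 2.
The order is lcm(8, 2) = 8.

8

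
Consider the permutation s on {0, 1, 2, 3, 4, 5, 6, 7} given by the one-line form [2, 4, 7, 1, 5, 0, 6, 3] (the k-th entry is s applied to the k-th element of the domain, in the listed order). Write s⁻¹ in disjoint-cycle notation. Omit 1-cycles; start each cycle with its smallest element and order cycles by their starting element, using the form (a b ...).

(0 5 4 1 3 7 2)

First write s in disjoint cycles: (0 2 7 3 1 4 5).
The inverse reverses every cycle; in canonical form, s⁻¹ = (0 5 4 1 3 7 2).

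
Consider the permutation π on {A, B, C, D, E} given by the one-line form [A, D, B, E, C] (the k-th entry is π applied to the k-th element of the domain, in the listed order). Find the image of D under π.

D is element number 4 of the domain, and entry number 4 of the one-line form is E, so π(D) = E.

E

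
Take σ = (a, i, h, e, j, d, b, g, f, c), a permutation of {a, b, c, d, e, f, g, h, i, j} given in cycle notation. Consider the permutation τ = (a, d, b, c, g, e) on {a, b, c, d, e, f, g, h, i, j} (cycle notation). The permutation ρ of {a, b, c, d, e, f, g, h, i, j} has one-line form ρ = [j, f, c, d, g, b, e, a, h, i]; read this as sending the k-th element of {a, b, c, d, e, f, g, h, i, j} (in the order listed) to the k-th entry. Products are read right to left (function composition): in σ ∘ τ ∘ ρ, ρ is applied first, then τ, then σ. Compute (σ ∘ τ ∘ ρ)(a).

d

(σ ∘ τ ∘ ρ)(a) = σ(τ(ρ(a))). ρ(a) = j, then τ(j) = j, then σ(j) = d, so the result is d.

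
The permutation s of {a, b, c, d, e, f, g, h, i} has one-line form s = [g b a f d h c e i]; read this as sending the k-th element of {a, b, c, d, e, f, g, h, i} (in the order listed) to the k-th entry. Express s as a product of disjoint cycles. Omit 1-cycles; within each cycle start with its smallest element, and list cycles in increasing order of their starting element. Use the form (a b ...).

(a g c)(d f h e)

From a: a → g → c → a, closing the cycle (a g c).
Repeating from the next unused element and collecting all non-trivial cycles gives (a g c)(d f h e).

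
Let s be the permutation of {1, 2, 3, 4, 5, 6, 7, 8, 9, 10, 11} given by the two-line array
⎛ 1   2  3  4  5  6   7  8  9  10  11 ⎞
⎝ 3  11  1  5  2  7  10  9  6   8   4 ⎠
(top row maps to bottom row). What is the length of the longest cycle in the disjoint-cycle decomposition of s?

5

Decomposing into disjoint cycles gives (1, 3)(2, 11, 4, 5)(6, 7, 10, 8, 9); the longest has length 5.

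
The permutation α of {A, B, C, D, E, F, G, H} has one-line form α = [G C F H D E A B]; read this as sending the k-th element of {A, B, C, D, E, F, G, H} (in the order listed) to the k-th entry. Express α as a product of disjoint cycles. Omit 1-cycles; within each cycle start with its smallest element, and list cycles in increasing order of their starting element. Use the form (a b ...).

Iterating α from A gives A → G → A; that is the 2-cycle (A G).
Continuing from each remaining unvisited element yields (A G)(B C F E D H).

(A G)(B C F E D H)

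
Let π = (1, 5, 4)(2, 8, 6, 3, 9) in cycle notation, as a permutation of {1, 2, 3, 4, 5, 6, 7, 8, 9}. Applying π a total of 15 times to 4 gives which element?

4 lies in the 3-cycle (1, 5, 4).
On a 3-cycle, π^3 is the identity, so π^15 = π^0 there (15 ≡ 0 mod 3).
So π^15(4) = 4.

4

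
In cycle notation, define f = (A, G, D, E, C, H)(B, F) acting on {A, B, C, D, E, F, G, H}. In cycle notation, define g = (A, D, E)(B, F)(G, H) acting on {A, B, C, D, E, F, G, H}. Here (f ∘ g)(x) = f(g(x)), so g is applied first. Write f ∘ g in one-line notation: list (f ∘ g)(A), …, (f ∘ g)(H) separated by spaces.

E B H C G F A D

For each element, apply g then f: A → D → E; B → F → B; C → C → H; D → E → C; E → A → G; F → B → F; G → H → A; H → G → D.
So f ∘ g in one-line form is E B H C G F A D.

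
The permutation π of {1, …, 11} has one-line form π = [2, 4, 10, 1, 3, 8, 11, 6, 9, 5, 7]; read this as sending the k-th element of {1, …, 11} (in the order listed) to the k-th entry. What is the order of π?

6

Writing π as disjoint cycles, the cycle lengths are 3, 3, 2, 2, 1.
Since disjoint cycles commute, ord(π) = lcm(3, 3, 2, 2) = 6.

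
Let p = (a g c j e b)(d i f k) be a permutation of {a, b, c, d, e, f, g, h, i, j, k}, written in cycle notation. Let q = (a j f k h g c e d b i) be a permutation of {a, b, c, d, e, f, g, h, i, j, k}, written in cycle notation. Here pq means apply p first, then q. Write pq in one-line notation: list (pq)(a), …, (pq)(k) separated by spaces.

c j f a i h e g k d b

(pq)(x) = q(p(x)). Computing each image: q(p(a)) = q(g) = c, q(p(b)) = q(a) = j, q(p(c)) = q(j) = f, q(p(d)) = q(i) = a, q(p(e)) = q(b) = i, q(p(f)) = q(k) = h, q(p(g)) = q(c) = e, q(p(h)) = q(h) = g, q(p(i)) = q(f) = k, q(p(j)) = q(e) = d, q(p(k)) = q(d) = b.
Hence pq = [c j f a i h e g k d b].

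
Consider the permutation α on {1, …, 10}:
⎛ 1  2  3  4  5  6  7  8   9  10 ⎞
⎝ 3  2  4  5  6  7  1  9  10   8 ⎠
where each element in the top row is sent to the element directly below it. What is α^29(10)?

Tracing 10 → 8 → … returns to 10 after 3 steps, so 10 lies in a 3-cycle (8 9 10).
Since the cycle has length 3, α^29 acts on it the same as α^2 (29 mod 3 = 2).
Stepping 2 places around the cycle: 10 → 8 → 9.

9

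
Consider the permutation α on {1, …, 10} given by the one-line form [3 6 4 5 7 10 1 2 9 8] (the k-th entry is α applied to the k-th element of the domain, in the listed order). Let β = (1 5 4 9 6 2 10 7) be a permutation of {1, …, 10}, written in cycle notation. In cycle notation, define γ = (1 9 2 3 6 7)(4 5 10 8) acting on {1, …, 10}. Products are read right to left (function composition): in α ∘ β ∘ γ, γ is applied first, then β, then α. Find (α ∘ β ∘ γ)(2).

Chase 2: γ(2) = 3; β(3) = 3; α(3) = 4. Hence (α ∘ β ∘ γ)(2) = 4.

4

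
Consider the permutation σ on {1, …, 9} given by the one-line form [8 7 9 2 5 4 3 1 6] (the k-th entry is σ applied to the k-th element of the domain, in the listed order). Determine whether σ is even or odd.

In disjoint-cycle form the cycle lengths are 6, 2, 1.
A cycle of length ℓ contributes ℓ−1 transpositions, so σ is a product of 5 + 1 = 6 transpositions — even.

even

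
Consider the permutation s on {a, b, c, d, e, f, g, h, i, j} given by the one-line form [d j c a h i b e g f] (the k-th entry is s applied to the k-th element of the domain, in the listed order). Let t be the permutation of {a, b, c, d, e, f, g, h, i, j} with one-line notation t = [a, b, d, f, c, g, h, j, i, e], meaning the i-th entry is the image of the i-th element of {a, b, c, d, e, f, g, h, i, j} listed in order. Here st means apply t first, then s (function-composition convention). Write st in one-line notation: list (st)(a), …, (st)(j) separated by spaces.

(st)(x) = s(t(x)). Computing each image: s(t(a)) = s(a) = d, s(t(b)) = s(b) = j, s(t(c)) = s(d) = a, s(t(d)) = s(f) = i, s(t(e)) = s(c) = c, s(t(f)) = s(g) = b, s(t(g)) = s(h) = e, s(t(h)) = s(j) = f, s(t(i)) = s(i) = g, s(t(j)) = s(e) = h.
Hence st = [d j a i c b e f g h].

d j a i c b e f g h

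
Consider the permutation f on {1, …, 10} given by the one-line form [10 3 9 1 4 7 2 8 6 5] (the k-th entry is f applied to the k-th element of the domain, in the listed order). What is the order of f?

Decomposing into disjoint cycles gives cycle lengths 5, 4, 1.
The order is lcm(5, 4) = 20.

20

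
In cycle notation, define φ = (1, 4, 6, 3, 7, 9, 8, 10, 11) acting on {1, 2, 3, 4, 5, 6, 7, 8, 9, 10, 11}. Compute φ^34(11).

11 lies in the 9-cycle (1, 4, 6, 3, 7, 9, 8, 10, 11).
On a 9-cycle, φ^9 is the identity, so φ^34 = φ^7 there (34 ≡ 7 mod 9).
Advancing 7 steps from 11: 11 → 1 → 4 → 6 → 3 → 7 → 9 → 8.

8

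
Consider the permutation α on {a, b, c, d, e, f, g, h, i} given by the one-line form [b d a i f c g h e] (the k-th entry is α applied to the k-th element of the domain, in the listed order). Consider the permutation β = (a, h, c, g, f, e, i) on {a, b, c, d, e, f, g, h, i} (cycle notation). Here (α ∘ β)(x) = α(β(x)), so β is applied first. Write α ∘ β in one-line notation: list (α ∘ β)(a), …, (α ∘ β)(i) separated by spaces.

h d g i e f c a b

Chase each element through β then α: a → h → h; b → b → d; c → g → g; d → d → i; e → i → e; f → e → f; g → f → c; h → c → a; i → a → b.
So α ∘ β in one-line form is h d g i e f c a b.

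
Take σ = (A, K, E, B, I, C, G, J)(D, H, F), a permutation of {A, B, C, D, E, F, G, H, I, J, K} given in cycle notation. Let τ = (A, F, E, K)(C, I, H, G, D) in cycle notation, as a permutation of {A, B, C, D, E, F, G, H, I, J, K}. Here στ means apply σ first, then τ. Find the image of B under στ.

(στ)(B) = τ(σ(B)). σ(B) = I, then τ(I) = H. So (στ)(B) = H.

H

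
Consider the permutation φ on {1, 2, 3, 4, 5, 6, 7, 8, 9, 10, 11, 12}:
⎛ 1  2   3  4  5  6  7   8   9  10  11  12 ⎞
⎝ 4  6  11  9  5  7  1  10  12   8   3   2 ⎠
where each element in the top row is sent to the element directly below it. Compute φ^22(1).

4

Tracing 1 → 4 → … returns to 1 after 7 steps, so 1 lies in a 7-cycle (1, 4, 9, 12, 2, 6, 7).
On a 7-cycle, φ^7 is the identity, so φ^22 = φ^1 there (22 ≡ 1 mod 7).
Advancing 1 step from 1: 1 → 4.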